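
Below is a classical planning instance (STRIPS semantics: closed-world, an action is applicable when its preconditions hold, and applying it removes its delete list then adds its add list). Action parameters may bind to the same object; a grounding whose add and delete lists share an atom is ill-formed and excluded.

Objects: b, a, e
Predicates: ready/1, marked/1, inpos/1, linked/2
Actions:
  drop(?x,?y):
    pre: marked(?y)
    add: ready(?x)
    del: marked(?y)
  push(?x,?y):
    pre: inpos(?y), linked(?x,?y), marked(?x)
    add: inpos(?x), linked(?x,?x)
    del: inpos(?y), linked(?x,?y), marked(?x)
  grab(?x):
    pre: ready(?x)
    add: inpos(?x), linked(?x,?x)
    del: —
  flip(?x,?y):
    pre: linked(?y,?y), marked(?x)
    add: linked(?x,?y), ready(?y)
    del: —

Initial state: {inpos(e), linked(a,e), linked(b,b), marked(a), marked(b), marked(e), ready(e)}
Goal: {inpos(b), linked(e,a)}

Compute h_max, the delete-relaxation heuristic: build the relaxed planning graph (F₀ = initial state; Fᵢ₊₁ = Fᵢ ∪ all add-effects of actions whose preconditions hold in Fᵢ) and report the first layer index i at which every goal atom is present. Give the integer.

F0 = init (7 atoms)
F1 = F0 ∪ {inpos(a), linked(a,a), linked(a,b), linked(e,b), linked(e,e), ready(a), ready(b)}  (14 atoms)
F2 = F1 ∪ {inpos(b), linked(b,a), linked(b,e), linked(e,a)}  (18 atoms)
goal ⊆ F2  ⇒  h_max = 2

2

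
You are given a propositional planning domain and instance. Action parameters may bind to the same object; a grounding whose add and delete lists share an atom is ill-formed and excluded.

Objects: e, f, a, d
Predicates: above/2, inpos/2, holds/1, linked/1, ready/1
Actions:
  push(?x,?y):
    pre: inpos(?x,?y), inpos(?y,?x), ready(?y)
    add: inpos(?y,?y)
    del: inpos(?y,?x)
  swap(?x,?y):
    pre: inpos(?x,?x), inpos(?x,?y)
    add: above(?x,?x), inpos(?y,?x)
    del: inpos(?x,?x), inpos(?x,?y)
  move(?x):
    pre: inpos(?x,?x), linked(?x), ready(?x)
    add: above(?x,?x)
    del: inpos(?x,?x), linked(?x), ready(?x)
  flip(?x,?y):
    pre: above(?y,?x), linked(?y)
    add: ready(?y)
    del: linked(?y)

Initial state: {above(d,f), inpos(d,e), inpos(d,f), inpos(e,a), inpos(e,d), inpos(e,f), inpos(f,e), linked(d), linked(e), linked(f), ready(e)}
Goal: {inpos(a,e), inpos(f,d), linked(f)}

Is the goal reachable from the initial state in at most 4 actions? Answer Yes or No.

1. push(f,e)  →  {above(d,f), inpos(d,e), inpos(d,f), inpos(e,a), inpos(e,d), inpos(e,e), inpos(f,e), linked(d), linked(e), linked(f), ready(e)}
2. swap(e,a)  →  {above(d,f), above(e,e), inpos(a,e), inpos(d,e), inpos(d,f), inpos(e,d), inpos(f,e), linked(d), linked(e), linked(f), ready(e)}
3. flip(f,d)  →  {above(d,f), above(e,e), inpos(a,e), inpos(d,e), inpos(d,f), inpos(e,d), inpos(f,e), linked(e), linked(f), ready(d), ready(e)}
4. push(e,d)  →  {above(d,f), above(e,e), inpos(a,e), inpos(d,d), inpos(d,f), inpos(e,d), inpos(f,e), linked(e), linked(f), ready(d), ready(e)}
5. swap(d,f)  →  {above(d,d), above(d,f), above(e,e), inpos(a,e), inpos(e,d), inpos(f,d), inpos(f,e), linked(e), linked(f), ready(d), ready(e)}
optimal plan length = 5; 5 > 4

No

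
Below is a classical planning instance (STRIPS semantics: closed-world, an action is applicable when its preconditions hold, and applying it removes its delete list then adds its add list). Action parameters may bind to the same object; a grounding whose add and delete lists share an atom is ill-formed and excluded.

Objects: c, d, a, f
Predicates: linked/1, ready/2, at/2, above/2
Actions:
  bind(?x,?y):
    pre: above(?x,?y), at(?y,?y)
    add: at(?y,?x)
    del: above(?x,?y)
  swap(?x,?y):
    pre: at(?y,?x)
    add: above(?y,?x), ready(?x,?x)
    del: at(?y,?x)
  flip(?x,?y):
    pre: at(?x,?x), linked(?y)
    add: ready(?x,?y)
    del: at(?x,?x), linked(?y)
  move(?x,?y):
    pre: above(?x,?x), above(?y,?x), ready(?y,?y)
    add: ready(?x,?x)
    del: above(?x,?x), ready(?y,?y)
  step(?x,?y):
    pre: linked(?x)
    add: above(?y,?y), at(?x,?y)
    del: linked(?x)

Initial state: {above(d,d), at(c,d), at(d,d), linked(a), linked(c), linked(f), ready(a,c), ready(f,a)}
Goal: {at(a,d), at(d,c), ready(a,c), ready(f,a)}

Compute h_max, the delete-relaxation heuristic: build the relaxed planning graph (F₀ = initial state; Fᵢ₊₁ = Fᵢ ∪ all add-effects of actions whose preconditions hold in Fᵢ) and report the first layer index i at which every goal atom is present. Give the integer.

2

F0 = init (8 atoms)
F1 = F0 ∪ {above(a,a), above(c,c), above(c,d), above(f,f), at(a,a), at(a,c), at(a,d), at(a,f), at(c,a), at(c,c), at(c,f), at(f,a), at(f,c), at(f,d), at(f,f), ready(d,a), ready(d,c), ready(d,d), ready(d,f)}  (27 atoms)
F2 = F1 ∪ {above(a,c), above(a,d), above(a,f), above(c,a), above(c,f), above(f,a), above(f,c), above(f,d), at(d,c), ready(a,a), ready(a,f), ready(c,a), ready(c,c), ready(c,f), ready(f,c), ready(f,f)}  (43 atoms)
goal ⊆ F2  ⇒  h_max = 2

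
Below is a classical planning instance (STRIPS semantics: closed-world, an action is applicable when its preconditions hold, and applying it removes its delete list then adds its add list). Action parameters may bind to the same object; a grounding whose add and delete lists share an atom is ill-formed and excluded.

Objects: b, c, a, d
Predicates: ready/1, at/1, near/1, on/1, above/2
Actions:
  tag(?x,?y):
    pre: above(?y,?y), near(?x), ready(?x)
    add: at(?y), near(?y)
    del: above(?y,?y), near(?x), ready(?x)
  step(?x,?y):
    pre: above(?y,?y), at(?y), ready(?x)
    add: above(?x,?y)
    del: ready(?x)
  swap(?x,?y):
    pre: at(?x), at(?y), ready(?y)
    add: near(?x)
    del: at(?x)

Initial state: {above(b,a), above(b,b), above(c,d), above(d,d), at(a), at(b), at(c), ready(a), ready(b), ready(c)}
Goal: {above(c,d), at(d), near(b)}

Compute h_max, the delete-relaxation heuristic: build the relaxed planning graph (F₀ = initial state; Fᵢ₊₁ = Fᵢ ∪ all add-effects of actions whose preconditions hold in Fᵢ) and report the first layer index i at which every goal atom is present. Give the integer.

2

F0 = init (10 atoms)
F1 = F0 ∪ {above(a,b), above(c,b), near(a), near(b), near(c)}  (15 atoms)
F2 = F1 ∪ {at(d), near(d)}  (17 atoms)
goal ⊆ F2  ⇒  h_max = 2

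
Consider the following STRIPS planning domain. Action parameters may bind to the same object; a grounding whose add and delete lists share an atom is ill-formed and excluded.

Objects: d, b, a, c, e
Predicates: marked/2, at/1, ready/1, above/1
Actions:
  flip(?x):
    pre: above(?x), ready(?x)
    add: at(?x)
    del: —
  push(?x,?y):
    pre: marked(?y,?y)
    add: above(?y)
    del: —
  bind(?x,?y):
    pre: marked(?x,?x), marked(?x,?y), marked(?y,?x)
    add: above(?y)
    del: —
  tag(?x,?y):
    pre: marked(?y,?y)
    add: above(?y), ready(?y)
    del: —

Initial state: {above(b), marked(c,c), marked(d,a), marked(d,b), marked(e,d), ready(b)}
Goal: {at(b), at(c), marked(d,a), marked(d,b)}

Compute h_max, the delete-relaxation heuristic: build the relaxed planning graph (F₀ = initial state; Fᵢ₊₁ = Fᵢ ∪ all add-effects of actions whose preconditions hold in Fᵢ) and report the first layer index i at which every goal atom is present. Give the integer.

2

F0 = init (6 atoms)
F1 = F0 ∪ {above(c), at(b), ready(c)}  (9 atoms)
F2 = F1 ∪ {at(c)}  (10 atoms)
goal ⊆ F2  ⇒  h_max = 2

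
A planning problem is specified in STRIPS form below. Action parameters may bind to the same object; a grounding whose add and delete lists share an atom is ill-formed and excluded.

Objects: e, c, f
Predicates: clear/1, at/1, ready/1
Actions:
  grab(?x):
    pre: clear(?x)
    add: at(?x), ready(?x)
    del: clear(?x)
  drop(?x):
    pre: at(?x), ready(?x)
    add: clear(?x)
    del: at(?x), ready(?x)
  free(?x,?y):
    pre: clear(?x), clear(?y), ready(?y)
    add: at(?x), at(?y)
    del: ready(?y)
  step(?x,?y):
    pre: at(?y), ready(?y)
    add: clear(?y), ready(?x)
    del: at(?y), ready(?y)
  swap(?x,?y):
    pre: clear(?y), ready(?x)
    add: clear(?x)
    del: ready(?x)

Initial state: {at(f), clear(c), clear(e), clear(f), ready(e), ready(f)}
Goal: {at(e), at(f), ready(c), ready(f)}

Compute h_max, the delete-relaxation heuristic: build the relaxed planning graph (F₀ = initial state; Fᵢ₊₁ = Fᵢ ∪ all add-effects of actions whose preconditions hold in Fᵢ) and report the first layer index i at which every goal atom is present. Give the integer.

1

F0 = init (6 atoms)
F1 = F0 ∪ {at(c), at(e), ready(c)}  (9 atoms)
goal ⊆ F1  ⇒  h_max = 1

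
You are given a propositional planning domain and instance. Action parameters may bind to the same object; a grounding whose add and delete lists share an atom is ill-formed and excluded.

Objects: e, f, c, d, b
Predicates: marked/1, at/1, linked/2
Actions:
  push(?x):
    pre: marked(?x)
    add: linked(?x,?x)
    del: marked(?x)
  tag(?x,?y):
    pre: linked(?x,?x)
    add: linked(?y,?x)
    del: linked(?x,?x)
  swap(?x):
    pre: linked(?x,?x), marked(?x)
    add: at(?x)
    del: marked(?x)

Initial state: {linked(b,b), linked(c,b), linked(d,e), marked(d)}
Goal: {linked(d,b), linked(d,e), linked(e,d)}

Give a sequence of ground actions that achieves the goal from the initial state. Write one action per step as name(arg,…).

push(d); tag(d,e); tag(b,d)

1. push(d)  →  {linked(b,b), linked(c,b), linked(d,d), linked(d,e)}
2. tag(d,e)  →  {linked(b,b), linked(c,b), linked(d,e), linked(e,d)}
3. tag(b,d)  →  {linked(c,b), linked(d,b), linked(d,e), linked(e,d)}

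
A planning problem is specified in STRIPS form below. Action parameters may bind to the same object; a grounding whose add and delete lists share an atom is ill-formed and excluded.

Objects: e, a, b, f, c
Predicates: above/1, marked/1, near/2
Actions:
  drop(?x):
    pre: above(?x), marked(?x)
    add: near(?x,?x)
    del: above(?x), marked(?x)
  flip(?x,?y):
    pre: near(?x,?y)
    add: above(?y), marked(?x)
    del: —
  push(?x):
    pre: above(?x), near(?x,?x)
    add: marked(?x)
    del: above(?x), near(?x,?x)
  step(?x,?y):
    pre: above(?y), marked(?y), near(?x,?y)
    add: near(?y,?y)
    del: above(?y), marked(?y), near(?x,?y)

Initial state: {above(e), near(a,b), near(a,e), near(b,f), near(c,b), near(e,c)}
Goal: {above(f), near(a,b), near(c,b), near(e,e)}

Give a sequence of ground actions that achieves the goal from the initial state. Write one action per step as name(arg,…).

flip(e,c); drop(e); flip(b,f)

1. flip(e,c)  →  {above(c), above(e), marked(e), near(a,b), near(a,e), near(b,f), near(c,b), near(e,c)}
2. drop(e)  →  {above(c), near(a,b), near(a,e), near(b,f), near(c,b), near(e,c), near(e,e)}
3. flip(b,f)  →  {above(c), above(f), marked(b), near(a,b), near(a,e), near(b,f), near(c,b), near(e,c), near(e,e)}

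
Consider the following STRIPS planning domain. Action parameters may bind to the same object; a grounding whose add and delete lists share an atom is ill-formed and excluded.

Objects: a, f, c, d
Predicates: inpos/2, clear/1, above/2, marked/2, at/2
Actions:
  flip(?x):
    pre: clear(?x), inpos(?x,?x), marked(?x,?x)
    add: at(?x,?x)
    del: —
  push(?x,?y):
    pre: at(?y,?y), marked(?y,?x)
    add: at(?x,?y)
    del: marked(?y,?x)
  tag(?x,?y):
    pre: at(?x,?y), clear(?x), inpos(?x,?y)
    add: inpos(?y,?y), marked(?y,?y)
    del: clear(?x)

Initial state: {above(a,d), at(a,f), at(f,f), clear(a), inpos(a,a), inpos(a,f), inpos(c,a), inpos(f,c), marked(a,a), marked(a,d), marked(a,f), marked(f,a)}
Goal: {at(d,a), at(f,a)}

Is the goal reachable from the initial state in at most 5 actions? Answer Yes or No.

1. flip(a)  →  {above(a,d), at(a,a), at(a,f), at(f,f), clear(a), inpos(a,a), inpos(a,f), inpos(c,a), inpos(f,c), marked(a,a), marked(a,d), marked(a,f), marked(f,a)}
2. push(f,a)  →  {above(a,d), at(a,a), at(a,f), at(f,a), at(f,f), clear(a), inpos(a,a), inpos(a,f), inpos(c,a), inpos(f,c), marked(a,a), marked(a,d), marked(f,a)}
3. push(d,a)  →  {above(a,d), at(a,a), at(a,f), at(d,a), at(f,a), at(f,f), clear(a), inpos(a,a), inpos(a,f), inpos(c,a), inpos(f,c), marked(a,a), marked(f,a)}
optimal plan length = 3; 3 ≤ 5

Yes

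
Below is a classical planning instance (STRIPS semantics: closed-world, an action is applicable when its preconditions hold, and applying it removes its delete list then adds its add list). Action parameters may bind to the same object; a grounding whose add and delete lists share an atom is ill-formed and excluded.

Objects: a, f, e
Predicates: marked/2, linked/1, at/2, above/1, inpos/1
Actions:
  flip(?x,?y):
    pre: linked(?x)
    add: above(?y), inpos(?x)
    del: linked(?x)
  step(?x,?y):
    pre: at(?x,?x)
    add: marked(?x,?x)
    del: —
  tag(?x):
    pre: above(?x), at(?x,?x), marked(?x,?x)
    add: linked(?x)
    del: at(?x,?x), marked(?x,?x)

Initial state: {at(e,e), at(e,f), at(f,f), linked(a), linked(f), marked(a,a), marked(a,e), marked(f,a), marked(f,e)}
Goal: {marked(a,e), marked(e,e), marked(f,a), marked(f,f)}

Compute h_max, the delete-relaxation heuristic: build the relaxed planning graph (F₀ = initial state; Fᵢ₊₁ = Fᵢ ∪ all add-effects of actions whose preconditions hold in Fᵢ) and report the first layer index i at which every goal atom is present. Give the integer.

F0 = init (9 atoms)
F1 = F0 ∪ {above(a), above(e), above(f), inpos(a), inpos(f), marked(e,e), marked(f,f)}  (16 atoms)
goal ⊆ F1  ⇒  h_max = 1

1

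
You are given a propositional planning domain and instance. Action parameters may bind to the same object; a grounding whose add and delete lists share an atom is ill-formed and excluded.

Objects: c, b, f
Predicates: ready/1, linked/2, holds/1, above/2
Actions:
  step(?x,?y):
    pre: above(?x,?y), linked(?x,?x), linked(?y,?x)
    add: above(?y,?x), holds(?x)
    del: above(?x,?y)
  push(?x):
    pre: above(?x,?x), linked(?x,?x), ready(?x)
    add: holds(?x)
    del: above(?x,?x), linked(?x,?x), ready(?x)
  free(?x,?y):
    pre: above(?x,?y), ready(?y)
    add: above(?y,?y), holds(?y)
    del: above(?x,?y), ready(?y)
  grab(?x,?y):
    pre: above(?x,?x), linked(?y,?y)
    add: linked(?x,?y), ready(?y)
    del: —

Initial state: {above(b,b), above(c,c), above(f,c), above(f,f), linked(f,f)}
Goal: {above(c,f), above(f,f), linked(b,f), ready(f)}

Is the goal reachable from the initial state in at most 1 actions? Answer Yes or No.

No

1. grab(c,f)  →  {above(b,b), above(c,c), above(f,c), above(f,f), linked(c,f), linked(f,f), ready(f)}
2. step(f,c)  →  {above(b,b), above(c,c), above(c,f), above(f,f), holds(f), linked(c,f), linked(f,f), ready(f)}
3. grab(b,f)  →  {above(b,b), above(c,c), above(c,f), above(f,f), holds(f), linked(b,f), linked(c,f), linked(f,f), ready(f)}
optimal plan length = 3; 3 > 1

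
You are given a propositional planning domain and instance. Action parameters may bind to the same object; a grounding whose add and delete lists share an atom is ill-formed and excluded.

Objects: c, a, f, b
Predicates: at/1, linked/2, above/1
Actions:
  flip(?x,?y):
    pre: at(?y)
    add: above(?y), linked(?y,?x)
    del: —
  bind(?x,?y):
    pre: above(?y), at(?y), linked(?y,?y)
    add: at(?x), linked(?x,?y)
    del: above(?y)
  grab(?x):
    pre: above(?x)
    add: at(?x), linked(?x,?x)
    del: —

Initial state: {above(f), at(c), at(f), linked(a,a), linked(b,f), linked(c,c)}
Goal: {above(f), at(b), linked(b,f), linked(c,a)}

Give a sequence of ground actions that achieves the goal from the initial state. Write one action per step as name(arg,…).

1. flip(a,c)  →  {above(c), above(f), at(c), at(f), linked(a,a), linked(b,f), linked(c,a), linked(c,c)}
2. bind(b,c)  →  {above(f), at(b), at(c), at(f), linked(a,a), linked(b,c), linked(b,f), linked(c,a), linked(c,c)}

flip(a,c); bind(b,c)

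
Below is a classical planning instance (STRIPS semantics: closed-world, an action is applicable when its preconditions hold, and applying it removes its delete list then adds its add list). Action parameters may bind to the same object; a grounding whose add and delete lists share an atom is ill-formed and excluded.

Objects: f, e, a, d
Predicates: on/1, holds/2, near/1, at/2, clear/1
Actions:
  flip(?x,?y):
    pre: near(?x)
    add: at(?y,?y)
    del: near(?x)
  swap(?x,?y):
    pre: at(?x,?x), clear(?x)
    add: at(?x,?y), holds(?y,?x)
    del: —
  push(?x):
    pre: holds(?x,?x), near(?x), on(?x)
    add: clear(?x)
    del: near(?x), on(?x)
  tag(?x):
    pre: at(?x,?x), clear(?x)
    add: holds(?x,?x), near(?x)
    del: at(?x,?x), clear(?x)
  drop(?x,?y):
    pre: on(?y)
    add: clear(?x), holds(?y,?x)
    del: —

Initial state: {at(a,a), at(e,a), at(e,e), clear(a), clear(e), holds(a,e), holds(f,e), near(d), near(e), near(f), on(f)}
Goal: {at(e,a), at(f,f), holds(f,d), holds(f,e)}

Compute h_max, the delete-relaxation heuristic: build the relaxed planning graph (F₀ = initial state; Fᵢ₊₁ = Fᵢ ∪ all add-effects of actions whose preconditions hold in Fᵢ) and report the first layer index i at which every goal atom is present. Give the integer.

1

F0 = init (11 atoms)
F1 = F0 ∪ {at(a,d), at(a,e), at(a,f), at(d,d), at(e,d), at(e,f), at(f,f), clear(d), clear(f), holds(a,a), holds(d,a), holds(d,e), holds(e,a), holds(e,e), holds(f,a), holds(f,d), holds(f,f), near(a)}  (29 atoms)
goal ⊆ F1  ⇒  h_max = 1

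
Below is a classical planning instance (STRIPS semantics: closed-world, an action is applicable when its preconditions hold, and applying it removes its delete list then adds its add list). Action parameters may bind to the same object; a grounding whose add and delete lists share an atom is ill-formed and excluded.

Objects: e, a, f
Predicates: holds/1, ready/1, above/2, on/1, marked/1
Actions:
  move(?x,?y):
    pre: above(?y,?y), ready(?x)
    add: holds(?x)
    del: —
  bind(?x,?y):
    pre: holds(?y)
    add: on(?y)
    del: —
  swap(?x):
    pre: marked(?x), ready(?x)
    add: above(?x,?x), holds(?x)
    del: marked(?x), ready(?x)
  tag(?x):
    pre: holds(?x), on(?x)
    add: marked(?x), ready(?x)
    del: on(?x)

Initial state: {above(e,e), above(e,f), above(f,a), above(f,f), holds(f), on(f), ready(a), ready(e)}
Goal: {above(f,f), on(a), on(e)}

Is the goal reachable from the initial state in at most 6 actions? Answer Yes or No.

1. move(e,e)  →  {above(e,e), above(e,f), above(f,a), above(f,f), holds(e), holds(f), on(f), ready(a), ready(e)}
2. move(a,e)  →  {above(e,e), above(e,f), above(f,a), above(f,f), holds(a), holds(e), holds(f), on(f), ready(a), ready(e)}
3. bind(e,e)  →  {above(e,e), above(e,f), above(f,a), above(f,f), holds(a), holds(e), holds(f), on(e), on(f), ready(a), ready(e)}
4. bind(e,a)  →  {above(e,e), above(e,f), above(f,a), above(f,f), holds(a), holds(e), holds(f), on(a), on(e), on(f), ready(a), ready(e)}
optimal plan length = 4; 4 ≤ 6

Yes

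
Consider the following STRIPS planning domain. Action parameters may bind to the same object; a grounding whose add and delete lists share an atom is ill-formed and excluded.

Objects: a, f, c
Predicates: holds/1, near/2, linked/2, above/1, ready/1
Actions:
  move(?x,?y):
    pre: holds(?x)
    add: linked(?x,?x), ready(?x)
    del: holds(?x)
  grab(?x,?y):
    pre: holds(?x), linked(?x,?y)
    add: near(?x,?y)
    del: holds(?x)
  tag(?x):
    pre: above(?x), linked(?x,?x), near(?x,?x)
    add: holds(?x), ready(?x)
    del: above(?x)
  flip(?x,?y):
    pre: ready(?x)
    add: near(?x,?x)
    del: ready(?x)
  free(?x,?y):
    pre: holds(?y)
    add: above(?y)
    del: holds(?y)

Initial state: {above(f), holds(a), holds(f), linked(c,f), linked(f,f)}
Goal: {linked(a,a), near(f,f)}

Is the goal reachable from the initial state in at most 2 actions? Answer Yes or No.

Yes

1. move(a,a)  →  {above(f), holds(f), linked(a,a), linked(c,f), linked(f,f), ready(a)}
2. grab(f,f)  →  {above(f), linked(a,a), linked(c,f), linked(f,f), near(f,f), ready(a)}
optimal plan length = 2; 2 ≤ 2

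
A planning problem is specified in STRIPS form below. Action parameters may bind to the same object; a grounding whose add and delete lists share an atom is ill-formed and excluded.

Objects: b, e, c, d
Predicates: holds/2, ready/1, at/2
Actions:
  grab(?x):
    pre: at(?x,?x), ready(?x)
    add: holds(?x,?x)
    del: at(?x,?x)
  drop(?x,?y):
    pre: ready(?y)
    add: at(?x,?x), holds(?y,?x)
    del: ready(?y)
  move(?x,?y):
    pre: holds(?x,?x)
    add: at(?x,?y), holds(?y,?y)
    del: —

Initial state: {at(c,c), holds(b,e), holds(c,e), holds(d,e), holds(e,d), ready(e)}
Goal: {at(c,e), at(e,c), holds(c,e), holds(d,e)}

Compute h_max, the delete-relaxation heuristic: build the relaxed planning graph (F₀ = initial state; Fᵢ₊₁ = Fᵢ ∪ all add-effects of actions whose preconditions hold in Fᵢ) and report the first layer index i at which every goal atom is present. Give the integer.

F0 = init (6 atoms)
F1 = F0 ∪ {at(b,b), at(d,d), at(e,e), holds(e,b), holds(e,c), holds(e,e)}  (12 atoms)
F2 = F1 ∪ {at(e,b), at(e,c), at(e,d), holds(b,b), holds(c,c), holds(d,d)}  (18 atoms)
F3 = F2 ∪ {at(b,c), at(b,d), at(b,e), at(c,b), at(c,d), at(c,e), at(d,b), at(d,c), at(d,e)}  (27 atoms)
goal ⊆ F3  ⇒  h_max = 3

3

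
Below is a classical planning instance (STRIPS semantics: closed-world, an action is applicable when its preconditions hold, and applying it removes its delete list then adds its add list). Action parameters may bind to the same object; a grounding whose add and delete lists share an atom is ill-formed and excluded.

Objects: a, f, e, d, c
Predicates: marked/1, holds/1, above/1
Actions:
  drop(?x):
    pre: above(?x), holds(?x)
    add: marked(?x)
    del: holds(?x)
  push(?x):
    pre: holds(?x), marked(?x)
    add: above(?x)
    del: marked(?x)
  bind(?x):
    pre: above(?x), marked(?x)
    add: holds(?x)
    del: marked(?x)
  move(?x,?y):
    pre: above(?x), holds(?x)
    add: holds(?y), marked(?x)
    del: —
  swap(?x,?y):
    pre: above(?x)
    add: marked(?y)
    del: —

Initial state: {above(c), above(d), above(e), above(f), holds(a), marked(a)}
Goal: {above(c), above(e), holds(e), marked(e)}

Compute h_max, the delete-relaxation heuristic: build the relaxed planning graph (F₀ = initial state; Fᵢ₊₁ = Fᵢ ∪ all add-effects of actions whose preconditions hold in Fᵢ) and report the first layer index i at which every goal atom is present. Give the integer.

2

F0 = init (6 atoms)
F1 = F0 ∪ {above(a), marked(c), marked(d), marked(e), marked(f)}  (11 atoms)
F2 = F1 ∪ {holds(c), holds(d), holds(e), holds(f)}  (15 atoms)
goal ⊆ F2  ⇒  h_max = 2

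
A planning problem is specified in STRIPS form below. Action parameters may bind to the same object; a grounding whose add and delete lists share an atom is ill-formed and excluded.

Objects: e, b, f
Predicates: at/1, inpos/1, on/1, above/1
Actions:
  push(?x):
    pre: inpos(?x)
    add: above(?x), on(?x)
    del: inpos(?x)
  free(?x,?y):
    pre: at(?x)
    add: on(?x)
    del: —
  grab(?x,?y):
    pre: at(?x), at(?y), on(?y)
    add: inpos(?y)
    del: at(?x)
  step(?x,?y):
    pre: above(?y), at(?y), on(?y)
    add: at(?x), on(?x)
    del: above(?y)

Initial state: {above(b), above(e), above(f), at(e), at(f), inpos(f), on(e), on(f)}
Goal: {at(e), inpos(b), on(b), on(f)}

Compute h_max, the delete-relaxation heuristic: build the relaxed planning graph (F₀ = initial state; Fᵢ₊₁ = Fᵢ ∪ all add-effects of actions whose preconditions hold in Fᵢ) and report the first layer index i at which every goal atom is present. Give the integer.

2

F0 = init (8 atoms)
F1 = F0 ∪ {at(b), inpos(e), on(b)}  (11 atoms)
F2 = F1 ∪ {inpos(b)}  (12 atoms)
goal ⊆ F2  ⇒  h_max = 2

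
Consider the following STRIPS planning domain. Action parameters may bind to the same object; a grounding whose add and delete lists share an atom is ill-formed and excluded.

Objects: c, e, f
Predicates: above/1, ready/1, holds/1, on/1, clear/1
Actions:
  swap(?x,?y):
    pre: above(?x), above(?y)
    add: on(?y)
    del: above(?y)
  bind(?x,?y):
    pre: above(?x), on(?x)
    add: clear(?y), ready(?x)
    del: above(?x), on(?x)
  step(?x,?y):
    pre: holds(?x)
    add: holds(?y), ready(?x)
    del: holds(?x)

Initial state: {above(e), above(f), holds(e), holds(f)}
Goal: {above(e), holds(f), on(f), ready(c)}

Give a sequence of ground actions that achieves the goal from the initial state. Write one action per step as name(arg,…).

1. swap(e,f)  →  {above(e), holds(e), holds(f), on(f)}
2. step(e,c)  →  {above(e), holds(c), holds(f), on(f), ready(e)}
3. step(c,e)  →  {above(e), holds(e), holds(f), on(f), ready(c), ready(e)}

swap(e,f); step(e,c); step(c,e)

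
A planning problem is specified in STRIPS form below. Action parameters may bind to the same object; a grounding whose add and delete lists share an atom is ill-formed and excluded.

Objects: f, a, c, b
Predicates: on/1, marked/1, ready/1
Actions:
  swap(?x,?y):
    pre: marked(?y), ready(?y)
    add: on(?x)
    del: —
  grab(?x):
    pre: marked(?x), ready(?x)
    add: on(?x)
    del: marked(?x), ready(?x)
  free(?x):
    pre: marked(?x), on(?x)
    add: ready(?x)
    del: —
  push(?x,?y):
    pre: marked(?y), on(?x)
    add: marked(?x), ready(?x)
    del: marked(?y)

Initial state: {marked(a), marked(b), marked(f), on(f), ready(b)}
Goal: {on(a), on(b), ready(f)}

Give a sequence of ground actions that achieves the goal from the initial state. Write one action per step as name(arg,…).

swap(a,b); swap(b,b); free(f)

1. swap(a,b)  →  {marked(a), marked(b), marked(f), on(a), on(f), ready(b)}
2. swap(b,b)  →  {marked(a), marked(b), marked(f), on(a), on(b), on(f), ready(b)}
3. free(f)  →  {marked(a), marked(b), marked(f), on(a), on(b), on(f), ready(b), ready(f)}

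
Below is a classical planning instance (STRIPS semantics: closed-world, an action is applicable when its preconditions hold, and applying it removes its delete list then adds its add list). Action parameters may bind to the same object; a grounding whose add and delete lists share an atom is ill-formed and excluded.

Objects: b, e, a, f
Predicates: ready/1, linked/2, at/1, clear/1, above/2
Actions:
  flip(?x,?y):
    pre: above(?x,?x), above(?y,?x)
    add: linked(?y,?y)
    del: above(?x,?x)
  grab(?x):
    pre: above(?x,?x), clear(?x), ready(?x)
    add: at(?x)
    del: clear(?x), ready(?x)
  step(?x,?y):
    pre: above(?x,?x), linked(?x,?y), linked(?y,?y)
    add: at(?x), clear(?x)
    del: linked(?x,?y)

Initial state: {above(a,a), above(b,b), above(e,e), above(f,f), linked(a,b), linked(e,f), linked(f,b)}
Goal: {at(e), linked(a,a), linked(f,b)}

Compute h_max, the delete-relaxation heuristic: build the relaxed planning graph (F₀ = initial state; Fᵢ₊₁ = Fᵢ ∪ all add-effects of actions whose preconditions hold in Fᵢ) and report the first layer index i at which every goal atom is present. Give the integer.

2

F0 = init (7 atoms)
F1 = F0 ∪ {linked(a,a), linked(b,b), linked(e,e), linked(f,f)}  (11 atoms)
F2 = F1 ∪ {at(a), at(b), at(e), at(f), clear(a), clear(b), clear(e), clear(f)}  (19 atoms)
goal ⊆ F2  ⇒  h_max = 2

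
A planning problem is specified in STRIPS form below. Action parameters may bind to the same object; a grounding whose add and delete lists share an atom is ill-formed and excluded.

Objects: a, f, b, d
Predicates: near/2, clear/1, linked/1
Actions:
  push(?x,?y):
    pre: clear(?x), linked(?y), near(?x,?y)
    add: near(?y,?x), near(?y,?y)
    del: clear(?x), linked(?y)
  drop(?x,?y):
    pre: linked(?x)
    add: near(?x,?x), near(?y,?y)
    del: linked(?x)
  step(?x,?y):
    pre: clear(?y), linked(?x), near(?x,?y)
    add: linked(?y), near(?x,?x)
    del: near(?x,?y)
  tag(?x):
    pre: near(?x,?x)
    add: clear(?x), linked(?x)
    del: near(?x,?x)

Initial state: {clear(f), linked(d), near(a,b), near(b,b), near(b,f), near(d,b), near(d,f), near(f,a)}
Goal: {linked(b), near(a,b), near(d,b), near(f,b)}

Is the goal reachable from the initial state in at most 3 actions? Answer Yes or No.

Yes

1. step(d,f)  →  {clear(f), linked(d), linked(f), near(a,b), near(b,b), near(b,f), near(d,b), near(d,d), near(f,a)}
2. tag(b)  →  {clear(b), clear(f), linked(b), linked(d), linked(f), near(a,b), near(b,f), near(d,b), near(d,d), near(f,a)}
3. push(b,f)  →  {clear(f), linked(b), linked(d), near(a,b), near(b,f), near(d,b), near(d,d), near(f,a), near(f,b), near(f,f)}
optimal plan length = 3; 3 ≤ 3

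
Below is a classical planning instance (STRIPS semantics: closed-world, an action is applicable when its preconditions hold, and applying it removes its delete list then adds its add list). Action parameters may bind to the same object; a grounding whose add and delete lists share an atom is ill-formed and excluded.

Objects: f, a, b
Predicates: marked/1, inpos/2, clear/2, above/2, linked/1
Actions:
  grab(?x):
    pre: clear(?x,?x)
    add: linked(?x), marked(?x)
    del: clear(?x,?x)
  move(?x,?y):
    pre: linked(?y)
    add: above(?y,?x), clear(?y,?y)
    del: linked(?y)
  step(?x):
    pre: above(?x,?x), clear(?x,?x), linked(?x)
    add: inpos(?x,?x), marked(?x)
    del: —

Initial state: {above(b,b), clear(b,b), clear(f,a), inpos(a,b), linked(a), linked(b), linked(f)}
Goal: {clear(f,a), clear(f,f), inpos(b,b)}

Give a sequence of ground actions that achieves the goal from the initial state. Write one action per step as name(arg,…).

1. move(f,f)  →  {above(b,b), above(f,f), clear(b,b), clear(f,a), clear(f,f), inpos(a,b), linked(a), linked(b)}
2. step(b)  →  {above(b,b), above(f,f), clear(b,b), clear(f,a), clear(f,f), inpos(a,b), inpos(b,b), linked(a), linked(b), marked(b)}

move(f,f); step(b)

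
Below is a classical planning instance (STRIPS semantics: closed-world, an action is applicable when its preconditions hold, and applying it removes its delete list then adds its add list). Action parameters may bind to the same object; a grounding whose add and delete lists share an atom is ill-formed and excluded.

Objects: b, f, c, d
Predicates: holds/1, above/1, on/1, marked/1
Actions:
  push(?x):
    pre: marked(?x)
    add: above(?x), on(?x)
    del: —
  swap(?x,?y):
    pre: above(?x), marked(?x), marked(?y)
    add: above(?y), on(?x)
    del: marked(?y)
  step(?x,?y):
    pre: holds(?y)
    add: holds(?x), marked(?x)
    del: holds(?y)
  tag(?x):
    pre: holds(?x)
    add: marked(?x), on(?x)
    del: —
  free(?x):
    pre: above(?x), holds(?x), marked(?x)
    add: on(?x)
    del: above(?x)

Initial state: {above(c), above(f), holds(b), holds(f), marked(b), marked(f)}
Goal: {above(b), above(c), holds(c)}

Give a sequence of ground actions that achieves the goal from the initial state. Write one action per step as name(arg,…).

1. push(b)  →  {above(b), above(c), above(f), holds(b), holds(f), marked(b), marked(f), on(b)}
2. step(c,b)  →  {above(b), above(c), above(f), holds(c), holds(f), marked(b), marked(c), marked(f), on(b)}

push(b); step(c,b)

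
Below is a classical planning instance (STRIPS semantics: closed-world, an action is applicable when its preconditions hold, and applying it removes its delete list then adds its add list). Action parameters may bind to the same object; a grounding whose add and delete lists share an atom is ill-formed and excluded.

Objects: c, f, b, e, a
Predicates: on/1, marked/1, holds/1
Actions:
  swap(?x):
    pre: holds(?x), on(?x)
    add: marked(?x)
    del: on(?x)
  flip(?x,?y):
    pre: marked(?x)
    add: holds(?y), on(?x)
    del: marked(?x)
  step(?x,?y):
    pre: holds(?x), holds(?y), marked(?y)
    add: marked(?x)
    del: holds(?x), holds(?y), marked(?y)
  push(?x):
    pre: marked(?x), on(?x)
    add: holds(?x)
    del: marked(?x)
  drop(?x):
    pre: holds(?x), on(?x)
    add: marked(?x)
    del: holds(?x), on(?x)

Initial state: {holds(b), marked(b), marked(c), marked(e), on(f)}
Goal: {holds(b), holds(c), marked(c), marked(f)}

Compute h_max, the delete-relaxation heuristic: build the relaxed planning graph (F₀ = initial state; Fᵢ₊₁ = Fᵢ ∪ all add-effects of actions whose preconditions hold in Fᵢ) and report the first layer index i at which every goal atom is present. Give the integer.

2

F0 = init (5 atoms)
F1 = F0 ∪ {holds(a), holds(c), holds(e), holds(f), on(b), on(c), on(e)}  (12 atoms)
F2 = F1 ∪ {marked(a), marked(f)}  (14 atoms)
goal ⊆ F2  ⇒  h_max = 2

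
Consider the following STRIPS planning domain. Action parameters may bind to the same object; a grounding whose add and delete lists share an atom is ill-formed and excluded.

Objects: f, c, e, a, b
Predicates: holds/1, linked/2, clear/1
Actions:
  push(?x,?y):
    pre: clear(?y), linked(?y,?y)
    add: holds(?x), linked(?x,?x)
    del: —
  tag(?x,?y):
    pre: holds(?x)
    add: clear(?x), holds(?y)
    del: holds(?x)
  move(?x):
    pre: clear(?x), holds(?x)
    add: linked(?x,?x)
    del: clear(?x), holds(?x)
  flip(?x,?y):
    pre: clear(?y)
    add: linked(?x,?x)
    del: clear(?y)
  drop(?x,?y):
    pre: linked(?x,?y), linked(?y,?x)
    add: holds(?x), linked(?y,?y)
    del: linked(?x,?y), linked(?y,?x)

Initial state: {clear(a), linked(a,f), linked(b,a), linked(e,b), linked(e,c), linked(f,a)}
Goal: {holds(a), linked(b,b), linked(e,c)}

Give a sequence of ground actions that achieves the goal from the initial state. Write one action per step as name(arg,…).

flip(b,a); drop(a,f)

1. flip(b,a)  →  {linked(a,f), linked(b,a), linked(b,b), linked(e,b), linked(e,c), linked(f,a)}
2. drop(a,f)  →  {holds(a), linked(b,a), linked(b,b), linked(e,b), linked(e,c), linked(f,f)}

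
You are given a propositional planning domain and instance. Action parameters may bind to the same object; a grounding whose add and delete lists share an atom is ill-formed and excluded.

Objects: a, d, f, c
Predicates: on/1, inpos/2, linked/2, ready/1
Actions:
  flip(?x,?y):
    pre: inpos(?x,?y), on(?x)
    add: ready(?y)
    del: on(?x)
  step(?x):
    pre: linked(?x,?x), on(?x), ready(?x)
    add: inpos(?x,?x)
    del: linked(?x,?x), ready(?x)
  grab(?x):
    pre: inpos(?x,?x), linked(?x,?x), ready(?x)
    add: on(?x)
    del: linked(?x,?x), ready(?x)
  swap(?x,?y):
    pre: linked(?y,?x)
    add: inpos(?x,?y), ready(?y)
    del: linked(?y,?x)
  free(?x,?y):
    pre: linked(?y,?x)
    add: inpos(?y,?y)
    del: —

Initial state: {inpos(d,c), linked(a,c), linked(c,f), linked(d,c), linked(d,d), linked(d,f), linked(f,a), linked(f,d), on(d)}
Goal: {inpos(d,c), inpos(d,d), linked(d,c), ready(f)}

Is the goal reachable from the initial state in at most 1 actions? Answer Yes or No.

1. swap(a,f)  →  {inpos(a,f), inpos(d,c), linked(a,c), linked(c,f), linked(d,c), linked(d,d), linked(d,f), linked(f,d), on(d), ready(f)}
2. swap(d,d)  →  {inpos(a,f), inpos(d,c), inpos(d,d), linked(a,c), linked(c,f), linked(d,c), linked(d,f), linked(f,d), on(d), ready(d), ready(f)}
optimal plan length = 2; 2 > 1

No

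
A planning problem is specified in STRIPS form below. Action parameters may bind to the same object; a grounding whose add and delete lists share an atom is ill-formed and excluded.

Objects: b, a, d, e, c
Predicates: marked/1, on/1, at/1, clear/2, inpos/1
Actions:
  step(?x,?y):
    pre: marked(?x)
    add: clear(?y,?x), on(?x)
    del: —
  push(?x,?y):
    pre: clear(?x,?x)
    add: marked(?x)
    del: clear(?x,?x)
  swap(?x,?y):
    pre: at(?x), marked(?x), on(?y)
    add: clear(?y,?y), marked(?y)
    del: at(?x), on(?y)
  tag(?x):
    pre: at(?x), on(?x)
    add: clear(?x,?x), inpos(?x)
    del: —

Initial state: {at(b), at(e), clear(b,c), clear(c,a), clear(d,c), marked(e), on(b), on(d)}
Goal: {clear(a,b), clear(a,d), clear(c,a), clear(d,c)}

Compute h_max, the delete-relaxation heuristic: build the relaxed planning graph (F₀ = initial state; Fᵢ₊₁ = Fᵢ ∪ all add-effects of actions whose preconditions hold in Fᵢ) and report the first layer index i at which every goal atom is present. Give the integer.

F0 = init (8 atoms)
F1 = F0 ∪ {clear(a,e), clear(b,b), clear(b,e), clear(c,e), clear(d,d), clear(d,e), clear(e,e), inpos(b), marked(b), marked(d), on(e)}  (19 atoms)
F2 = F1 ∪ {clear(a,b), clear(a,d), clear(b,d), clear(c,b), clear(c,d), clear(d,b), clear(e,b), clear(e,d), inpos(e)}  (28 atoms)
goal ⊆ F2  ⇒  h_max = 2

2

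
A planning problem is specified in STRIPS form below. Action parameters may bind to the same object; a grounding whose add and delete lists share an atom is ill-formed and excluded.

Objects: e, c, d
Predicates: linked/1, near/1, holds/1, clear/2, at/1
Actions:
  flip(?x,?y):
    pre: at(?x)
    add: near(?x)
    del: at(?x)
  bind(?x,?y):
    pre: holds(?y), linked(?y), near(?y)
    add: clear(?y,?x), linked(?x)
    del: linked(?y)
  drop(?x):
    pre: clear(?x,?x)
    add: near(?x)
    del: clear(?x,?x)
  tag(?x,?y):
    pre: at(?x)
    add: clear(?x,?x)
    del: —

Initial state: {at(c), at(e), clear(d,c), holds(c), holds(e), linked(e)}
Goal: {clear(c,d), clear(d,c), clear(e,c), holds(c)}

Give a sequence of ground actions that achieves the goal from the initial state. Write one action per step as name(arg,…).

1. flip(e,e)  →  {at(c), clear(d,c), holds(c), holds(e), linked(e), near(e)}
2. flip(c,e)  →  {clear(d,c), holds(c), holds(e), linked(e), near(c), near(e)}
3. bind(c,e)  →  {clear(d,c), clear(e,c), holds(c), holds(e), linked(c), near(c), near(e)}
4. bind(d,c)  →  {clear(c,d), clear(d,c), clear(e,c), holds(c), holds(e), linked(d), near(c), near(e)}

flip(e,e); flip(c,e); bind(c,e); bind(d,c)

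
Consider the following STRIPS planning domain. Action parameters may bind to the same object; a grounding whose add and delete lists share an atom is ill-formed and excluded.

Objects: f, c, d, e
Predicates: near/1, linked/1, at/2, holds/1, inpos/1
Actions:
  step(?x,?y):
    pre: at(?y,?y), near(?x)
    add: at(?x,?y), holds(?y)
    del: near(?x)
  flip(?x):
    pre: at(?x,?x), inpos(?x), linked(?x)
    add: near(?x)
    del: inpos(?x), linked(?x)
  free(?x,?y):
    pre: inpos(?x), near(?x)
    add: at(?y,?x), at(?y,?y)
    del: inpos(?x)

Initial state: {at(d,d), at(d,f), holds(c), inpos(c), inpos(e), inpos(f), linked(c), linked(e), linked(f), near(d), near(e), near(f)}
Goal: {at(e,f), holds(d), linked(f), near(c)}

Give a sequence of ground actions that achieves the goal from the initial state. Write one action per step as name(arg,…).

1. step(d,d)  →  {at(d,d), at(d,f), holds(c), holds(d), inpos(c), inpos(e), inpos(f), linked(c), linked(e), linked(f), near(e), near(f)}
2. free(f,e)  →  {at(d,d), at(d,f), at(e,e), at(e,f), holds(c), holds(d), inpos(c), inpos(e), linked(c), linked(e), linked(f), near(e), near(f)}
3. free(e,c)  →  {at(c,c), at(c,e), at(d,d), at(d,f), at(e,e), at(e,f), holds(c), holds(d), inpos(c), linked(c), linked(e), linked(f), near(e), near(f)}
4. flip(c)  →  {at(c,c), at(c,e), at(d,d), at(d,f), at(e,e), at(e,f), holds(c), holds(d), linked(e), linked(f), near(c), near(e), near(f)}

step(d,d); free(f,e); free(e,c); flip(c)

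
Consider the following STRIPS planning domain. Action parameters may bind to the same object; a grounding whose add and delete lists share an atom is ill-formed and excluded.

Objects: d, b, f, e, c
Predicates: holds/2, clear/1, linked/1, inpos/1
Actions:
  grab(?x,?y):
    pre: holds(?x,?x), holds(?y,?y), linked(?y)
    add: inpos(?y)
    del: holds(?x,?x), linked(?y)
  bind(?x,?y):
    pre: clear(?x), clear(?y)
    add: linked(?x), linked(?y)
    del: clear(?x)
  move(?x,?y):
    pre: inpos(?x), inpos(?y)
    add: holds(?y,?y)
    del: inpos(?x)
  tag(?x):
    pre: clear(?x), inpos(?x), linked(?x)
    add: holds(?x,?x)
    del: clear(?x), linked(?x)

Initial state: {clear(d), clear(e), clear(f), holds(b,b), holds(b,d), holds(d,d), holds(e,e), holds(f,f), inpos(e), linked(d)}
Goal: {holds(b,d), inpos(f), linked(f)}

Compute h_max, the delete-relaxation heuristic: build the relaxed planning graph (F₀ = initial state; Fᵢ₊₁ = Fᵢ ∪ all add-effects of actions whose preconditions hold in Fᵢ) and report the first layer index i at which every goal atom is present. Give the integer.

2

F0 = init (10 atoms)
F1 = F0 ∪ {inpos(d), linked(e), linked(f)}  (13 atoms)
F2 = F1 ∪ {inpos(f)}  (14 atoms)
goal ⊆ F2  ⇒  h_max = 2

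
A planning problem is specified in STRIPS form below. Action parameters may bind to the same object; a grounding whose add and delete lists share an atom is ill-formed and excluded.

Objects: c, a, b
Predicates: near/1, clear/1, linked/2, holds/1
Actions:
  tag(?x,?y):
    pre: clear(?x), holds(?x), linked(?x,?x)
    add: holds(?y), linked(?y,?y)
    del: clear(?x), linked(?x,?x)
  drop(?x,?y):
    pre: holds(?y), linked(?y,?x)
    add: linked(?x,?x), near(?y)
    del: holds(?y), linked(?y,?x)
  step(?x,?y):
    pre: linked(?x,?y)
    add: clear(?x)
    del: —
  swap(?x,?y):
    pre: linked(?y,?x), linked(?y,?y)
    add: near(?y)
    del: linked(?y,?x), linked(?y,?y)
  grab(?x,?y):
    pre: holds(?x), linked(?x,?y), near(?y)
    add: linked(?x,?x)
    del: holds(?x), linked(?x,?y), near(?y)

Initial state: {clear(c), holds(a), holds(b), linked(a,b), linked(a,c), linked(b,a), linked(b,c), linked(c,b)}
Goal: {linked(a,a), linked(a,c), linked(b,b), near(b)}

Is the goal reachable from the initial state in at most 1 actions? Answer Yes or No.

No

1. drop(a,b)  →  {clear(c), holds(a), linked(a,a), linked(a,b), linked(a,c), linked(b,c), linked(c,b), near(b)}
2. drop(b,a)  →  {clear(c), linked(a,a), linked(a,c), linked(b,b), linked(b,c), linked(c,b), near(a), near(b)}
optimal plan length = 2; 2 > 1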